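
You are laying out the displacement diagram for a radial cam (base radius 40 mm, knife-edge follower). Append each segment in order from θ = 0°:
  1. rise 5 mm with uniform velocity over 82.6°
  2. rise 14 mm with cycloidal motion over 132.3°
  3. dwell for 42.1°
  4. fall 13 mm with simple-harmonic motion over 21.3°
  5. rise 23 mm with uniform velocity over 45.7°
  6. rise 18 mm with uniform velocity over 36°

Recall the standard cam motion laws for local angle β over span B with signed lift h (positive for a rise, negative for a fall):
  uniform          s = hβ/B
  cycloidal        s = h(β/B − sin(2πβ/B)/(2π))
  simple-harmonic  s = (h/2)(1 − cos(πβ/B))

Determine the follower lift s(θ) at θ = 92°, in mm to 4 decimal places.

seg 1 [0°–82.6°] uniform, h=5: full span → s += 5 → s = 5.0000
seg 2 [82.6°–214.9°] cycloidal, h=14: θ=92° here. β=9.4, B=132.3. 14·(0.0711 − sin(2π·0.0711)/(2π)) = 0.0327 → s = 5.0327

5.0327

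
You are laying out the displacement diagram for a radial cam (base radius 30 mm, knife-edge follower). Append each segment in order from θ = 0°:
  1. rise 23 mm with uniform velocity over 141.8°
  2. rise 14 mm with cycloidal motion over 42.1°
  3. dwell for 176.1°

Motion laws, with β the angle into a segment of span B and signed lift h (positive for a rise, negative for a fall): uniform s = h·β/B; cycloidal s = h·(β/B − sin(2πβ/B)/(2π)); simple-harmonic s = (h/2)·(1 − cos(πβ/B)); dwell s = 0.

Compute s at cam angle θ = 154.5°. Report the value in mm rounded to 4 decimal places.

seg 1 [0°–141.8°] uniform, h=23: full span → s += 23 → s = 23.0000
seg 2 [141.8°–183.9°] cycloidal, h=14: θ=154.5° here. β=12.7, B=42.1. 14·(0.3017 − sin(2π·0.3017)/(2π)) = 2.1115 → s = 25.1115

25.1115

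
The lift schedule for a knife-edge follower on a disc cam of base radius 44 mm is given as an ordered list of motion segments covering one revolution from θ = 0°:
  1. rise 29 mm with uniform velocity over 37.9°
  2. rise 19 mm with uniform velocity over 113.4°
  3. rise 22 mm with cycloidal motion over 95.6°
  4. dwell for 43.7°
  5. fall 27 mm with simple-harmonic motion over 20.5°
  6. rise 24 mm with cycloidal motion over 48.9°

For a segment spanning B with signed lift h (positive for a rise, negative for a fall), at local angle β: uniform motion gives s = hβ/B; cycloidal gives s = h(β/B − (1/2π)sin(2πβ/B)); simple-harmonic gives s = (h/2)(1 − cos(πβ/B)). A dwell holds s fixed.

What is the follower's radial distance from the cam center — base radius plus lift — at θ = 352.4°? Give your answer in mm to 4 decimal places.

seg 1 [0°–37.9°] uniform, h=29: full span → s += 29 → s = 29.0000
seg 2 [37.9°–151.3°] uniform, h=19: full span → s += 19 → s = 48.0000
seg 3 [151.3°–246.9°] cycloidal, h=22: full span → s += 22 → s = 70.0000
seg 4 [246.9°–290.6°] dwell: s stays 70.0000
seg 5 [290.6°–311.1°] simple-harmonic, h=-27: full span → s += -27 → s = 43.0000
seg 6 [311.1°–360°] cycloidal, h=24: θ=352.4° here. β=41.3, B=48.9. 24·(0.8446 − sin(2π·0.8446)/(2π)) = 23.4348 → s = 66.4348
radial distance = base radius + s = 44 + 66.4348 = 110.4348

110.4348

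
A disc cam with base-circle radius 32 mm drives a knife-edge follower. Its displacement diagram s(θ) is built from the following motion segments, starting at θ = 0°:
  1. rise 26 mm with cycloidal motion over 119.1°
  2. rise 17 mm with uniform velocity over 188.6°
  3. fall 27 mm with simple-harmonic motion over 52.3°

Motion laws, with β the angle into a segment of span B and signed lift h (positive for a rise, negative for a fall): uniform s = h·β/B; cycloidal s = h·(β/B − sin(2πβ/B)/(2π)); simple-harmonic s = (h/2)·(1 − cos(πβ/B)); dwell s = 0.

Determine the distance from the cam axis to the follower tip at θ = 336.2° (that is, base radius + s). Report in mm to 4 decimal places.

seg 1 [0°–119.1°] cycloidal, h=26: full span → s += 26 → s = 26.0000
seg 2 [119.1°–307.7°] uniform, h=17: full span → s += 17 → s = 43.0000
seg 3 [307.7°–360°] simple-harmonic, h=-27: θ=336.2° here. β=28.5, B=52.3. -27/2·(1 − cos(π·0.5449)) = -15.3994 → s = 27.6006
radial distance = base radius + s = 32 + 27.6006 = 59.6006

59.6006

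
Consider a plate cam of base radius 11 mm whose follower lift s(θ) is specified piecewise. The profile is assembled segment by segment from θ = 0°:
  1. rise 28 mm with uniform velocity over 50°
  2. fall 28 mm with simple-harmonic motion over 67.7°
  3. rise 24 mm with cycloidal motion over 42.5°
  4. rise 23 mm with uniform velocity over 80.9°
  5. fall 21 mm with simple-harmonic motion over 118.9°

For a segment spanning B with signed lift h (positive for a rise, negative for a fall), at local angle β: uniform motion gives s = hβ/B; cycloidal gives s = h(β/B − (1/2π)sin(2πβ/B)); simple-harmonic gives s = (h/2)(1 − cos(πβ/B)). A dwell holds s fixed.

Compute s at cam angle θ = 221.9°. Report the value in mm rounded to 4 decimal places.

seg 1 [0°–50°] uniform, h=28: full span → s += 28 → s = 28.0000
seg 2 [50°–117.7°] simple-harmonic, h=-28: full span → s += -28 → s = 0.0000
seg 3 [117.7°–160.2°] cycloidal, h=24: full span → s += 24 → s = 24.0000
seg 4 [160.2°–241.1°] uniform, h=23: θ=221.9° here. β=61.7, B=80.9. 23·61.7/80.9 = 17.5414 → s = 41.5414

41.5414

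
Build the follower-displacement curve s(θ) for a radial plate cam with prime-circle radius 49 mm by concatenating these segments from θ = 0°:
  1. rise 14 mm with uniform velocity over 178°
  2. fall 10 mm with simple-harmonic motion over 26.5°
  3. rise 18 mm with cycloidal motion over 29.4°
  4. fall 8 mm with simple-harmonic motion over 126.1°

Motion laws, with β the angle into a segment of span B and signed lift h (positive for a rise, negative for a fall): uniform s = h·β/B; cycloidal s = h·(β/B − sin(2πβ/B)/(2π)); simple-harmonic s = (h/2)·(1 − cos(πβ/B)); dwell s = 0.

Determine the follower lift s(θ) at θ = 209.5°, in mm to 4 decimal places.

seg 1 [0°–178°] uniform, h=14: full span → s += 14 → s = 14.0000
seg 2 [178°–204.5°] simple-harmonic, h=-10: full span → s += -10 → s = 4.0000
seg 3 [204.5°–233.9°] cycloidal, h=18: θ=209.5° here. β=5, B=29.4. 18·(0.1701 − sin(2π·0.1701)/(2π)) = 0.5502 → s = 4.5502

4.5502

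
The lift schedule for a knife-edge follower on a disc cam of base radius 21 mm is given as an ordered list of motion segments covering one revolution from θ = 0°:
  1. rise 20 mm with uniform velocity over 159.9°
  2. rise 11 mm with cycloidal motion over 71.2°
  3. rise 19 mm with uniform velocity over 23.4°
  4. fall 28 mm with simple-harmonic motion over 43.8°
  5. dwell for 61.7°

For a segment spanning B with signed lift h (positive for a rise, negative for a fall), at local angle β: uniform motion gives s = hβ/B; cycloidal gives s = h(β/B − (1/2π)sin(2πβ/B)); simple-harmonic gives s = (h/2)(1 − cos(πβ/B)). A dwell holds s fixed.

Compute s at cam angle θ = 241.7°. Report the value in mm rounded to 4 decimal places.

seg 1 [0°–159.9°] uniform, h=20: full span → s += 20 → s = 20.0000
seg 2 [159.9°–231.1°] cycloidal, h=11: full span → s += 11 → s = 31.0000
seg 3 [231.1°–254.5°] uniform, h=19: θ=241.7° here. β=10.6, B=23.4. 19·10.6/23.4 = 8.6068 → s = 39.6068

39.6068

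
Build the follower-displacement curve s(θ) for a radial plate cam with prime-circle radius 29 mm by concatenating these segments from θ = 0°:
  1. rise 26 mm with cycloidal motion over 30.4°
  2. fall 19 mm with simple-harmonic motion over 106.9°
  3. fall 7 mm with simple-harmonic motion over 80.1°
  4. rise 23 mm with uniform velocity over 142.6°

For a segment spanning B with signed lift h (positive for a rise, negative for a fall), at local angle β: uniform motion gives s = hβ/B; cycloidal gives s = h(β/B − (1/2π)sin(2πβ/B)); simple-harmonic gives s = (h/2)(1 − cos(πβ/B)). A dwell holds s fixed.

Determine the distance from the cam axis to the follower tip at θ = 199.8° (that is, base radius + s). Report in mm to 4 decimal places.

seg 1 [0°–30.4°] cycloidal, h=26: full span → s += 26 → s = 26.0000
seg 2 [30.4°–137.3°] simple-harmonic, h=-19: full span → s += -19 → s = 7.0000
seg 3 [137.3°–217.4°] simple-harmonic, h=-7: θ=199.8° here. β=62.5, B=80.1. -7/2·(1 − cos(π·0.7803)) = -6.1987 → s = 0.8013
radial distance = base radius + s = 29 + 0.8013 = 29.8013

29.8013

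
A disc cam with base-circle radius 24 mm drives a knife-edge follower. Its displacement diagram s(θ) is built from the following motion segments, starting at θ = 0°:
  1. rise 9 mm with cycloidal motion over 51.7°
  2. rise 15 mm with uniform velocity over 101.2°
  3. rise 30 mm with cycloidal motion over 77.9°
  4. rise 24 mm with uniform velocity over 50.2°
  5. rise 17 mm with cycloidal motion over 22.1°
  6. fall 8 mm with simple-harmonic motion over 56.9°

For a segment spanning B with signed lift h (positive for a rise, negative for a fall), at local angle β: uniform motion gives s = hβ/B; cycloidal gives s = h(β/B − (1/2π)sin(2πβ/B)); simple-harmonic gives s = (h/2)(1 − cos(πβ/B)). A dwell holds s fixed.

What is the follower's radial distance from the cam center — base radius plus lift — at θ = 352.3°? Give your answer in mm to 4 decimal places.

seg 1 [0°–51.7°] cycloidal, h=9: full span → s += 9 → s = 9.0000
seg 2 [51.7°–152.9°] uniform, h=15: full span → s += 15 → s = 24.0000
seg 3 [152.9°–230.8°] cycloidal, h=30: full span → s += 30 → s = 54.0000
seg 4 [230.8°–281°] uniform, h=24: full span → s += 24 → s = 78.0000
seg 5 [281°–303.1°] cycloidal, h=17: full span → s += 17 → s = 95.0000
seg 6 [303.1°–360°] simple-harmonic, h=-8: θ=352.3° here. β=49.2, B=56.9. -8/2·(1 − cos(π·0.8647)) = -7.6439 → s = 87.3561
radial distance = base radius + s = 24 + 87.3561 = 111.3561

111.3561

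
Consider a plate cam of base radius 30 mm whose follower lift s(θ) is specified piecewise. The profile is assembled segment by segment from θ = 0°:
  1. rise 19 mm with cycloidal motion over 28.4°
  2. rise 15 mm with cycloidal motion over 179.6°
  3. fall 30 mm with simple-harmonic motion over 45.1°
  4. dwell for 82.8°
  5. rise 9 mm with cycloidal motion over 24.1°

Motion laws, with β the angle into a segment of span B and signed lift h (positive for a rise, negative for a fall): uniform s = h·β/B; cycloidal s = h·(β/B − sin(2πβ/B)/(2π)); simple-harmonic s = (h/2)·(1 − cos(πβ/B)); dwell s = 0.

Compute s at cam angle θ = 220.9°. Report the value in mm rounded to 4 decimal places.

seg 1 [0°–28.4°] cycloidal, h=19: full span → s += 19 → s = 19.0000
seg 2 [28.4°–208°] cycloidal, h=15: full span → s += 15 → s = 34.0000
seg 3 [208°–253.1°] simple-harmonic, h=-30: θ=220.9° here. β=12.9, B=45.1. -30/2·(1 − cos(π·0.2860)) = -5.6593 → s = 28.3407

28.3407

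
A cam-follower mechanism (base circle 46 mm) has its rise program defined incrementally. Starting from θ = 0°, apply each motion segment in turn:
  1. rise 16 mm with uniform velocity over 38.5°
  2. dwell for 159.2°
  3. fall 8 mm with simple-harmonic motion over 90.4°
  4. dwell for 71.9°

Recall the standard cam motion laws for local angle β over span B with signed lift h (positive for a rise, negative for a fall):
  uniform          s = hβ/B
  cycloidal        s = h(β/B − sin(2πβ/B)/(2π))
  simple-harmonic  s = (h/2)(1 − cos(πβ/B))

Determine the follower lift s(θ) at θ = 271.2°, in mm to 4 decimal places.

seg 1 [0°–38.5°] uniform, h=16: full span → s += 16 → s = 16.0000
seg 2 [38.5°–197.7°] dwell: s stays 16.0000
seg 3 [197.7°–288.1°] simple-harmonic, h=-8: θ=271.2° here. β=73.5, B=90.4. -8/2·(1 − cos(π·0.8131)) = -7.3297 → s = 8.6703

8.6703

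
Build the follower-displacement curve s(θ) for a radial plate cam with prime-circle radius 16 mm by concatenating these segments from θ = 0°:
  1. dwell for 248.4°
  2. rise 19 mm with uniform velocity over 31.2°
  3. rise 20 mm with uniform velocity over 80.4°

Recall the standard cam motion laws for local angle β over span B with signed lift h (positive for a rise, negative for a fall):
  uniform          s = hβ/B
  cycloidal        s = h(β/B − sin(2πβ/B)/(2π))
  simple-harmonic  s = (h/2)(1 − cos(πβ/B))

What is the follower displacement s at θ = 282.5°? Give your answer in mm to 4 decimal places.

seg 1 [0°–248.4°] dwell: s stays 0.0000
seg 2 [248.4°–279.6°] uniform, h=19: full span → s += 19 → s = 19.0000
seg 3 [279.6°–360°] uniform, h=20: θ=282.5° here. β=2.9, B=80.4. 20·2.9/80.4 = 0.7214 → s = 19.7214

19.7214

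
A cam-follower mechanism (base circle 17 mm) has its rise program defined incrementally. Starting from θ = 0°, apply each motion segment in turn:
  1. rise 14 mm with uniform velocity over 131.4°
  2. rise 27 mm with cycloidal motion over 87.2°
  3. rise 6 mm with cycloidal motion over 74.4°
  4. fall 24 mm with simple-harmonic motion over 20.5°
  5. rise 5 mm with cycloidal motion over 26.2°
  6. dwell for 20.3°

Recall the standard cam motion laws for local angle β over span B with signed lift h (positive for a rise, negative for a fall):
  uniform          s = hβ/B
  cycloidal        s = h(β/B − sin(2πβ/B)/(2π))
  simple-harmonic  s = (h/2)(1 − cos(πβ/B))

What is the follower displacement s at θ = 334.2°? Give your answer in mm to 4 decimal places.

seg 1 [0°–131.4°] uniform, h=14: full span → s += 14 → s = 14.0000
seg 2 [131.4°–218.6°] cycloidal, h=27: full span → s += 27 → s = 41.0000
seg 3 [218.6°–293°] cycloidal, h=6: full span → s += 6 → s = 47.0000
seg 4 [293°–313.5°] simple-harmonic, h=-24: full span → s += -24 → s = 23.0000
seg 5 [313.5°–339.7°] cycloidal, h=5: θ=334.2° here. β=20.7, B=26.2. 5·(0.7901 − sin(2π·0.7901)/(2π)) = 4.7211 → s = 27.7211

27.7211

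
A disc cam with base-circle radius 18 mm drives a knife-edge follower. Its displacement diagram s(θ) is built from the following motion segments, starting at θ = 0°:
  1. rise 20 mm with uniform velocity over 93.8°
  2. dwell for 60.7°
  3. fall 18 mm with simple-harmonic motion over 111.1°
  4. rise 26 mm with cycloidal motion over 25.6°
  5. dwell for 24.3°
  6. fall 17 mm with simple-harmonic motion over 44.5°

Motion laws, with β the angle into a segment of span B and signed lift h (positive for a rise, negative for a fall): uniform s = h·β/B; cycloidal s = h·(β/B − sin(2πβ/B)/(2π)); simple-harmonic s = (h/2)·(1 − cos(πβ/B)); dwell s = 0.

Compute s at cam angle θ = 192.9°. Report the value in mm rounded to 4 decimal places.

seg 1 [0°–93.8°] uniform, h=20: full span → s += 20 → s = 20.0000
seg 2 [93.8°–154.5°] dwell: s stays 20.0000
seg 3 [154.5°–265.6°] simple-harmonic, h=-18: θ=192.9° here. β=38.4, B=111.1. -18/2·(1 − cos(π·0.3456)) = -4.8045 → s = 15.1955

15.1955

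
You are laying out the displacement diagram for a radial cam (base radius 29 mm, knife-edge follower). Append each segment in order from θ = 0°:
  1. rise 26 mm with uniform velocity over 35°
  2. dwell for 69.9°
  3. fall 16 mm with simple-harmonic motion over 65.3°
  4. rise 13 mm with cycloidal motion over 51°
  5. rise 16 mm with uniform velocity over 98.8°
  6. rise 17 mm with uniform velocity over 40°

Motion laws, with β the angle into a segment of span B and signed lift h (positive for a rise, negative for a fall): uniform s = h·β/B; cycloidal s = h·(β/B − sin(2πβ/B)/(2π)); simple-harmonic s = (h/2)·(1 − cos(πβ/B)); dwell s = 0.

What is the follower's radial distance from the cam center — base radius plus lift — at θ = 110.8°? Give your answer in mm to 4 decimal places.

seg 1 [0°–35°] uniform, h=26: full span → s += 26 → s = 26.0000
seg 2 [35°–104.9°] dwell: s stays 26.0000
seg 3 [104.9°–170.2°] simple-harmonic, h=-16: θ=110.8° here. β=5.9, B=65.3. -16/2·(1 − cos(π·0.0904)) = -0.3201 → s = 25.6799
radial distance = base radius + s = 29 + 25.6799 = 54.6799

54.6799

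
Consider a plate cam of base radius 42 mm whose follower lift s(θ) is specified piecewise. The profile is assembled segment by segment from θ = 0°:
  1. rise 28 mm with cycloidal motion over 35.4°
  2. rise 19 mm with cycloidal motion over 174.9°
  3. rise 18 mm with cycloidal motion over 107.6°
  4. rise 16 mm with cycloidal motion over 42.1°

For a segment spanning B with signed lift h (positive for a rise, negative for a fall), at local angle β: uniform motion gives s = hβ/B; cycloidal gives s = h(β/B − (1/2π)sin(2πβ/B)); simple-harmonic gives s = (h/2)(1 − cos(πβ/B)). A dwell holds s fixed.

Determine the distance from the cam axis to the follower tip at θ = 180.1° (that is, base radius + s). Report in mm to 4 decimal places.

seg 1 [0°–35.4°] cycloidal, h=28: full span → s += 28 → s = 28.0000
seg 2 [35.4°–210.3°] cycloidal, h=19: θ=180.1° here. β=144.7, B=174.9. 19·(0.8273 − sin(2π·0.8273)/(2π)) = 18.3932 → s = 46.3932
radial distance = base radius + s = 42 + 46.3932 = 88.3932

88.3932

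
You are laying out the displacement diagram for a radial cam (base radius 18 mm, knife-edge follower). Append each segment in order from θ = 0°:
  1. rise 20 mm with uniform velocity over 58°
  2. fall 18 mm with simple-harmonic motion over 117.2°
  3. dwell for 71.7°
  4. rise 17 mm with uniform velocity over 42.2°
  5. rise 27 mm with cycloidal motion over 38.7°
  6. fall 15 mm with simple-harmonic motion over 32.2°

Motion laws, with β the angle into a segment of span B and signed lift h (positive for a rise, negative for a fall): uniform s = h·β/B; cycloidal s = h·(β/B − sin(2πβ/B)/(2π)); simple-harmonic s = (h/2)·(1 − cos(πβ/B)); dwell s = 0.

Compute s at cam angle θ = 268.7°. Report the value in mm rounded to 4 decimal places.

seg 1 [0°–58°] uniform, h=20: full span → s += 20 → s = 20.0000
seg 2 [58°–175.2°] simple-harmonic, h=-18: full span → s += -18 → s = 2.0000
seg 3 [175.2°–246.9°] dwell: s stays 2.0000
seg 4 [246.9°–289.1°] uniform, h=17: θ=268.7° here. β=21.8, B=42.2. 17·21.8/42.2 = 8.7820 → s = 10.7820

10.7820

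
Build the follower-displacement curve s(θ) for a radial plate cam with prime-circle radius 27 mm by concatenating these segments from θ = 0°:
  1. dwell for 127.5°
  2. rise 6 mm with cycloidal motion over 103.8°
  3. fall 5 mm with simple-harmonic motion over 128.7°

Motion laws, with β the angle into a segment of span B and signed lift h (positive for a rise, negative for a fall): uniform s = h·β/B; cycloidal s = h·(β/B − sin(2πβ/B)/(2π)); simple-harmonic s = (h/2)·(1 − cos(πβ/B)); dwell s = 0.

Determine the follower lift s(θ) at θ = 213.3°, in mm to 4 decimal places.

seg 1 [0°–127.5°] dwell: s stays 0.0000
seg 2 [127.5°–231.3°] cycloidal, h=6: θ=213.3° here. β=85.8, B=103.8. 6·(0.8266 − sin(2π·0.8266)/(2π)) = 5.8060 → s = 5.8060

5.8060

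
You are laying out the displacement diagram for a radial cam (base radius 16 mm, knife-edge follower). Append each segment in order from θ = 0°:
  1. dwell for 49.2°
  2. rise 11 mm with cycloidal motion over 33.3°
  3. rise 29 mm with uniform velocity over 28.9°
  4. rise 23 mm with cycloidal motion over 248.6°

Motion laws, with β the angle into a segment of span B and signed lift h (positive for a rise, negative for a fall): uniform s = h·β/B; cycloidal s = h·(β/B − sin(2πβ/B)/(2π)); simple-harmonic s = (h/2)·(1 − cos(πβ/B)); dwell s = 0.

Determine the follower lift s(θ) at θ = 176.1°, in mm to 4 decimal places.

seg 1 [0°–49.2°] dwell: s stays 0.0000
seg 2 [49.2°–82.5°] cycloidal, h=11: full span → s += 11 → s = 11.0000
seg 3 [82.5°–111.4°] uniform, h=29: full span → s += 29 → s = 40.0000
seg 4 [111.4°–360°] cycloidal, h=23: θ=176.1° here. β=64.7, B=248.6. 23·(0.2603 − sin(2π·0.2603)/(2π)) = 2.3330 → s = 42.3330

42.3330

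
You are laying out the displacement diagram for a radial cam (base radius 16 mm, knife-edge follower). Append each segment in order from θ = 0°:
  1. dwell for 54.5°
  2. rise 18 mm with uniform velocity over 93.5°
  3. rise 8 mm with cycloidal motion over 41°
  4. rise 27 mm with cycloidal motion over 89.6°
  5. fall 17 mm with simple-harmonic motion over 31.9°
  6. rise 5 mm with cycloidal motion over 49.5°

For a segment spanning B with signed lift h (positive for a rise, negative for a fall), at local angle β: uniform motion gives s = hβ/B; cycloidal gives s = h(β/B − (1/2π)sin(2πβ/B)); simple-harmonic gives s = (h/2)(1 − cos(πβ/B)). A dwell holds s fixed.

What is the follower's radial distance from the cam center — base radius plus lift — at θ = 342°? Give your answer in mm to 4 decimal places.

seg 1 [0°–54.5°] dwell: s stays 0.0000
seg 2 [54.5°–148°] uniform, h=18: full span → s += 18 → s = 18.0000
seg 3 [148°–189°] cycloidal, h=8: full span → s += 8 → s = 26.0000
seg 4 [189°–278.6°] cycloidal, h=27: full span → s += 27 → s = 53.0000
seg 5 [278.6°–310.5°] simple-harmonic, h=-17: full span → s += -17 → s = 36.0000
seg 6 [310.5°–360°] cycloidal, h=5: θ=342° here. β=31.5, B=49.5. 5·(0.6364 − sin(2π·0.6364)/(2π)) = 3.7832 → s = 39.7832
radial distance = base radius + s = 16 + 39.7832 = 55.7832

55.7832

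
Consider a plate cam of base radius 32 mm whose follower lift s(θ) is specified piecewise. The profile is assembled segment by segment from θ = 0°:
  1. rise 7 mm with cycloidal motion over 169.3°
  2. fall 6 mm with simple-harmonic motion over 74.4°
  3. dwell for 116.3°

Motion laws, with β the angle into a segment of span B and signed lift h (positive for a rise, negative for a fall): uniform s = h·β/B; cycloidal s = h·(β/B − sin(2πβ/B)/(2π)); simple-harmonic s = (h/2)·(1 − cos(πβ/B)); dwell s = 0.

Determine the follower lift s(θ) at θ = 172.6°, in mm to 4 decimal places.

seg 1 [0°–169.3°] cycloidal, h=7: full span → s += 7 → s = 7.0000
seg 2 [169.3°–243.7°] simple-harmonic, h=-6: θ=172.6° here. β=3.3, B=74.4. -6/2·(1 − cos(π·0.0444)) = -0.0291 → s = 6.9709

6.9709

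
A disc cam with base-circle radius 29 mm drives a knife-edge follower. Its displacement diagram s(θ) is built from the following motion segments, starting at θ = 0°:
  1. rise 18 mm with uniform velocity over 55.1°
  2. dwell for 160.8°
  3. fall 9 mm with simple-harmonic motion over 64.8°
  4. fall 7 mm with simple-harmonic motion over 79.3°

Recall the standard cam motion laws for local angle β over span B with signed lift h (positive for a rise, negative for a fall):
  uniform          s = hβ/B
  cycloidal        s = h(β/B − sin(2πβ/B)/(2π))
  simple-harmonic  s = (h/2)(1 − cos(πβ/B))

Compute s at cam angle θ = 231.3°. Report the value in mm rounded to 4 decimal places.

seg 1 [0°–55.1°] uniform, h=18: full span → s += 18 → s = 18.0000
seg 2 [55.1°–215.9°] dwell: s stays 18.0000
seg 3 [215.9°–280.7°] simple-harmonic, h=-9: θ=231.3° here. β=15.4, B=64.8. -9/2·(1 − cos(π·0.2377)) = -1.1970 → s = 16.8030

16.8030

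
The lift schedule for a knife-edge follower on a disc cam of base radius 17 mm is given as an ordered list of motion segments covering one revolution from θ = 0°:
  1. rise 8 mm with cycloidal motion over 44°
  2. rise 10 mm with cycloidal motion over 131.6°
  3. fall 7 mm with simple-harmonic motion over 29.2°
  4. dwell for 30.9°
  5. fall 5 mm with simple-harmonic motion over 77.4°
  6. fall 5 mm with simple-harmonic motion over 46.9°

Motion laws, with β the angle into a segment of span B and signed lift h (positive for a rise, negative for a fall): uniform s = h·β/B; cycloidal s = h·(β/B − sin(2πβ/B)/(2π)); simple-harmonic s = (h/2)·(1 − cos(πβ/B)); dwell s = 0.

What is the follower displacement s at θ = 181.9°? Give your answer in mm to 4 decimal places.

seg 1 [0°–44°] cycloidal, h=8: full span → s += 8 → s = 8.0000
seg 2 [44°–175.6°] cycloidal, h=10: full span → s += 10 → s = 18.0000
seg 3 [175.6°–204.8°] simple-harmonic, h=-7: θ=181.9° here. β=6.3, B=29.2. -7/2·(1 − cos(π·0.2158)) = -0.7737 → s = 17.2263

17.2263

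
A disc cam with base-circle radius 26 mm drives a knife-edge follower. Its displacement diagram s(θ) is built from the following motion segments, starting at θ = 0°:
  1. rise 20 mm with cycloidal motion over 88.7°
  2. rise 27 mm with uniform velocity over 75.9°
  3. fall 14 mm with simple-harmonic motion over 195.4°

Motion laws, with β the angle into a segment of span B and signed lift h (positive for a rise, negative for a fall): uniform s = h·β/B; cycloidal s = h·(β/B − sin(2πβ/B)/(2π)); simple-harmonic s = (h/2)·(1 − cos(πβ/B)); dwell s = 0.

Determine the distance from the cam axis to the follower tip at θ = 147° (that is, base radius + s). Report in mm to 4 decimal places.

seg 1 [0°–88.7°] cycloidal, h=20: full span → s += 20 → s = 20.0000
seg 2 [88.7°–164.6°] uniform, h=27: θ=147° here. β=58.3, B=75.9. 27·58.3/75.9 = 20.7391 → s = 40.7391
radial distance = base radius + s = 26 + 40.7391 = 66.7391

66.7391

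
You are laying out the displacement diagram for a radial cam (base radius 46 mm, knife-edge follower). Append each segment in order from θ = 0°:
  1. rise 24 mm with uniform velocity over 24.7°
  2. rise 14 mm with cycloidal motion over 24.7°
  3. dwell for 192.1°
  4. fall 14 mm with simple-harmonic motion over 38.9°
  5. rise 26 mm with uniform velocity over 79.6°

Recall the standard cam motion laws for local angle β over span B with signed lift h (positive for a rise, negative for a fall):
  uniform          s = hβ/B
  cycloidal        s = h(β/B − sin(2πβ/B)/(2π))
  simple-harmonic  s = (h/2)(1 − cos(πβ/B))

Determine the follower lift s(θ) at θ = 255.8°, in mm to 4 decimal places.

seg 1 [0°–24.7°] uniform, h=24: full span → s += 24 → s = 24.0000
seg 2 [24.7°–49.4°] cycloidal, h=14: full span → s += 14 → s = 38.0000
seg 3 [49.4°–241.5°] dwell: s stays 38.0000
seg 4 [241.5°–280.4°] simple-harmonic, h=-14: θ=255.8° here. β=14.3, B=38.9. -14/2·(1 − cos(π·0.3676)) = -4.1718 → s = 33.8282

33.8282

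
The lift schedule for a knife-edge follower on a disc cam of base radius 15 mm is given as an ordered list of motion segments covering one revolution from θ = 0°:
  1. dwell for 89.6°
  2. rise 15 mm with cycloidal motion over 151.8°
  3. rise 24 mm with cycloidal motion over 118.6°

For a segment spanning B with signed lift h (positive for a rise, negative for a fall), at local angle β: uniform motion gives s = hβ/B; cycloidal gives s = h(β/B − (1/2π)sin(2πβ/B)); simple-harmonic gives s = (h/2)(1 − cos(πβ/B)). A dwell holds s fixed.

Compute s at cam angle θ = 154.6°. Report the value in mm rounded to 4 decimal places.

seg 1 [0°–89.6°] dwell: s stays 0.0000
seg 2 [89.6°–241.4°] cycloidal, h=15: θ=154.6° here. β=65, B=151.8. 15·(0.4282 − sin(2π·0.4282)/(2π)) = 5.3820 → s = 5.3820

5.3820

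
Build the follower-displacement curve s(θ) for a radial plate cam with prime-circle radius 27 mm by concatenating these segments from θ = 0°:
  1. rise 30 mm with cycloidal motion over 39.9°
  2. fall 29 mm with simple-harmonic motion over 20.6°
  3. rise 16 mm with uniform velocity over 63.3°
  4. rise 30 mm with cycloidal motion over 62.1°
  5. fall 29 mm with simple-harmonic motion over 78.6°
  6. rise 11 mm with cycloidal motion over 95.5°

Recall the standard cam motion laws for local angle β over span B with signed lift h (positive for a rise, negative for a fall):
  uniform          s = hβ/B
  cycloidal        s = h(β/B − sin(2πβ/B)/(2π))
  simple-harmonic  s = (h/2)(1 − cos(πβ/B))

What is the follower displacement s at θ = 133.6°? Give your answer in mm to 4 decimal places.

seg 1 [0°–39.9°] cycloidal, h=30: full span → s += 30 → s = 30.0000
seg 2 [39.9°–60.5°] simple-harmonic, h=-29: full span → s += -29 → s = 1.0000
seg 3 [60.5°–123.8°] uniform, h=16: full span → s += 16 → s = 17.0000
seg 4 [123.8°–185.9°] cycloidal, h=30: θ=133.6° here. β=9.8, B=62.1. 30·(0.1578 − sin(2π·0.1578)/(2π)) = 0.7385 → s = 17.7385

17.7385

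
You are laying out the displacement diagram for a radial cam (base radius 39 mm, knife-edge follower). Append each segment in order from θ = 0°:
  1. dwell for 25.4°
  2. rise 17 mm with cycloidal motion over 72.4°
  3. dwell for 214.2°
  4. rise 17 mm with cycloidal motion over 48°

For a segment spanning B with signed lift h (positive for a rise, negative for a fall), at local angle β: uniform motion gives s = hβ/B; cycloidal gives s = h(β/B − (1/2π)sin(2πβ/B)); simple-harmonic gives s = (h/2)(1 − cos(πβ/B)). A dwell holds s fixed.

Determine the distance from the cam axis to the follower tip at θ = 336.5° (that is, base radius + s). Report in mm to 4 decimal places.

seg 1 [0°–25.4°] dwell: s stays 0.0000
seg 2 [25.4°–97.8°] cycloidal, h=17: full span → s += 17 → s = 17.0000
seg 3 [97.8°–312°] dwell: s stays 17.0000
seg 4 [312°–360°] cycloidal, h=17: θ=336.5° here. β=24.5, B=48. 17·(0.5104 − sin(2π·0.5104)/(2π)) = 8.8540 → s = 25.8540
radial distance = base radius + s = 39 + 25.8540 = 64.8540

64.8540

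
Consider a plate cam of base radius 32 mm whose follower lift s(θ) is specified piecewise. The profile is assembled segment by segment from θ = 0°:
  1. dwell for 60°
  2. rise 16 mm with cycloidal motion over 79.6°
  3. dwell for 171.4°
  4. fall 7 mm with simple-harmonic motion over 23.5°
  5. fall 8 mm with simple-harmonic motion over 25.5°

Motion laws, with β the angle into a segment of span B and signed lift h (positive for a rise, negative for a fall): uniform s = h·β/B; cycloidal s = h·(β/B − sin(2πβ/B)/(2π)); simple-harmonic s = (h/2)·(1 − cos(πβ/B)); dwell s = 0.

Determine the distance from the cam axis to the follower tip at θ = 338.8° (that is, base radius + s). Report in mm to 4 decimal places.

seg 1 [0°–60°] dwell: s stays 0.0000
seg 2 [60°–139.6°] cycloidal, h=16: full span → s += 16 → s = 16.0000
seg 3 [139.6°–311°] dwell: s stays 16.0000
seg 4 [311°–334.5°] simple-harmonic, h=-7: full span → s += -7 → s = 9.0000
seg 5 [334.5°–360°] simple-harmonic, h=-8: θ=338.8° here. β=4.3, B=25.5. -8/2·(1 − cos(π·0.1686)) = -0.5483 → s = 8.4517
radial distance = base radius + s = 32 + 8.4517 = 40.4517

40.4517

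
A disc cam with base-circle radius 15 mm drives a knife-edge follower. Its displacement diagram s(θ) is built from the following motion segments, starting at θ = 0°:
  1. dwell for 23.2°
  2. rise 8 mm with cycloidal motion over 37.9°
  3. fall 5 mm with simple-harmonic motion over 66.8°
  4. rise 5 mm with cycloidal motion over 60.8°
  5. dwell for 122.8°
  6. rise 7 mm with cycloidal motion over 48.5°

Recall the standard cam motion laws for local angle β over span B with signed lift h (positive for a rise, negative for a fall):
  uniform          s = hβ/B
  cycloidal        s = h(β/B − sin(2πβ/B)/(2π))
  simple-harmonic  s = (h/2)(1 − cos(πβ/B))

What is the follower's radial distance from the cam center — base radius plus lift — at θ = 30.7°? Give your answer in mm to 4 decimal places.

seg 1 [0°–23.2°] dwell: s stays 0.0000
seg 2 [23.2°–61.1°] cycloidal, h=8: θ=30.7° here. β=7.5, B=37.9. 8·(0.1979 − sin(2π·0.1979)/(2π)) = 0.3775 → s = 0.3775
radial distance = base radius + s = 15 + 0.3775 = 15.3775

15.3775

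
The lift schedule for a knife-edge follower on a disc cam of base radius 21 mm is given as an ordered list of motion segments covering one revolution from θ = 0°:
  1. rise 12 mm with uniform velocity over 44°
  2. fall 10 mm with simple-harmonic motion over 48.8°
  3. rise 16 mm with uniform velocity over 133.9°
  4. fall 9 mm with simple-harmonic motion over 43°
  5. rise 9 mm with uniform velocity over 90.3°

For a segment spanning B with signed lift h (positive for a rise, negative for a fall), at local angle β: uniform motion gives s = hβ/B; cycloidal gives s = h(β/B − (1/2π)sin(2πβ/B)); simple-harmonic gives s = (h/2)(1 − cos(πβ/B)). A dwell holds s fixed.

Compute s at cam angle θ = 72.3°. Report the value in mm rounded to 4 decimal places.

seg 1 [0°–44°] uniform, h=12: full span → s += 12 → s = 12.0000
seg 2 [44°–92.8°] simple-harmonic, h=-10: θ=72.3° here. β=28.3, B=48.8. -10/2·(1 − cos(π·0.5799)) = -6.2422 → s = 5.7578

5.7578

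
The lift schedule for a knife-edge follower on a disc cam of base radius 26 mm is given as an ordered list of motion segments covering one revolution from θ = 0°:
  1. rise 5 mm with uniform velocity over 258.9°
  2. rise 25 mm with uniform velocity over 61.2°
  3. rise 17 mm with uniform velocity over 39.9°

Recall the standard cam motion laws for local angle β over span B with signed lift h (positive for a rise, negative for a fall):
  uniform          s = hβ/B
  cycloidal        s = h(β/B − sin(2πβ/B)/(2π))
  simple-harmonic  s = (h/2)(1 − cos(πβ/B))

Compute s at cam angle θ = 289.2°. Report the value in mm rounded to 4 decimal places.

seg 1 [0°–258.9°] uniform, h=5: full span → s += 5 → s = 5.0000
seg 2 [258.9°–320.1°] uniform, h=25: θ=289.2° here. β=30.3, B=61.2. 25·30.3/61.2 = 12.3775 → s = 17.3775

17.3775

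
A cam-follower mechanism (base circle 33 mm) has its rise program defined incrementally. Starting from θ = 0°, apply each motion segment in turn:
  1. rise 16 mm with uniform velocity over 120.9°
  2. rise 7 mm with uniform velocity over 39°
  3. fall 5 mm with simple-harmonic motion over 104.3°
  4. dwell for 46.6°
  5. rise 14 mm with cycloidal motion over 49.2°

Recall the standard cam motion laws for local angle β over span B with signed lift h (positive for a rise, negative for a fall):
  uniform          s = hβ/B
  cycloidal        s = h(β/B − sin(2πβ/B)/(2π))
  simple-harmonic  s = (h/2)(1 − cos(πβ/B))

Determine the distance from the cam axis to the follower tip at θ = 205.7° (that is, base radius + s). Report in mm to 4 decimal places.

seg 1 [0°–120.9°] uniform, h=16: full span → s += 16 → s = 16.0000
seg 2 [120.9°–159.9°] uniform, h=7: full span → s += 7 → s = 23.0000
seg 3 [159.9°–264.2°] simple-harmonic, h=-5: θ=205.7° here. β=45.8, B=104.3. -5/2·(1 − cos(π·0.4391)) = -2.0247 → s = 20.9753
radial distance = base radius + s = 33 + 20.9753 = 53.9753

53.9753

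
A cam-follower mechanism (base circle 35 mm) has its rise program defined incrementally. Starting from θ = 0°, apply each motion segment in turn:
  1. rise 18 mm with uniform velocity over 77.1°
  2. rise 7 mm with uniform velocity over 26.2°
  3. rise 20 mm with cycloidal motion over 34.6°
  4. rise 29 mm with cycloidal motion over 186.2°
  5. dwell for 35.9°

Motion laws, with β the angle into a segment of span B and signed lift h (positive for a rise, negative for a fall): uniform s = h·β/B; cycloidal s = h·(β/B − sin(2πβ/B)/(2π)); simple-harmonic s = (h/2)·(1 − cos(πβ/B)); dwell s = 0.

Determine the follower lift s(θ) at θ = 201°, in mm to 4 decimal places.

seg 1 [0°–77.1°] uniform, h=18: full span → s += 18 → s = 18.0000
seg 2 [77.1°–103.3°] uniform, h=7: full span → s += 7 → s = 25.0000
seg 3 [103.3°–137.9°] cycloidal, h=20: full span → s += 20 → s = 45.0000
seg 4 [137.9°–324.1°] cycloidal, h=29: θ=201° here. β=63.1, B=186.2. 29·(0.3389 − sin(2π·0.3389)/(2π)) = 5.9134 → s = 50.9134

50.9134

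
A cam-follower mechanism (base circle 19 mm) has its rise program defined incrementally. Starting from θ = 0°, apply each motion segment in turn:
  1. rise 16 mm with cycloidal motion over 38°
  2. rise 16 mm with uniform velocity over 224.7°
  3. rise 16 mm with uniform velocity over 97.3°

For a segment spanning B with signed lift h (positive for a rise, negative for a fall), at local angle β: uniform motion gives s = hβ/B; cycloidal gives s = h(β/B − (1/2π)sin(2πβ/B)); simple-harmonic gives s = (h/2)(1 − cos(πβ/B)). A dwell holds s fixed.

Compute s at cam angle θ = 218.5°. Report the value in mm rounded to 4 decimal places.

seg 1 [0°–38°] cycloidal, h=16: full span → s += 16 → s = 16.0000
seg 2 [38°–262.7°] uniform, h=16: θ=218.5° here. β=180.5, B=224.7. 16·180.5/224.7 = 12.8527 → s = 28.8527

28.8527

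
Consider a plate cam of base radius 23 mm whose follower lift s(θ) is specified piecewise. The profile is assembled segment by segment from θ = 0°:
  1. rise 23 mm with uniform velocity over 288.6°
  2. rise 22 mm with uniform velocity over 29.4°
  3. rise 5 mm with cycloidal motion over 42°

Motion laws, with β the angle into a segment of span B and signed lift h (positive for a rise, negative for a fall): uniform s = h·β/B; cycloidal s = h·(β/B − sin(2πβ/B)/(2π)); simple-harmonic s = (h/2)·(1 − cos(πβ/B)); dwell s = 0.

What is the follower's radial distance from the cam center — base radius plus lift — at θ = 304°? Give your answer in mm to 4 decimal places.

seg 1 [0°–288.6°] uniform, h=23: full span → s += 23 → s = 23.0000
seg 2 [288.6°–318°] uniform, h=22: θ=304° here. β=15.4, B=29.4. 22·15.4/29.4 = 11.5238 → s = 34.5238
radial distance = base radius + s = 23 + 34.5238 = 57.5238

57.5238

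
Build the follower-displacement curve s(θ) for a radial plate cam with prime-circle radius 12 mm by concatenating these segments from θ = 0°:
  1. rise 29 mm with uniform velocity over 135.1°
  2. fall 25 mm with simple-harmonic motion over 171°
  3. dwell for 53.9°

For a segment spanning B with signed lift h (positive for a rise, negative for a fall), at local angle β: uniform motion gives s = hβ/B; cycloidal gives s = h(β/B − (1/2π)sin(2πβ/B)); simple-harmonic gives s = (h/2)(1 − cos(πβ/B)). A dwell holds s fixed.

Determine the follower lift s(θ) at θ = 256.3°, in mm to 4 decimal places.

seg 1 [0°–135.1°] uniform, h=29: full span → s += 29 → s = 29.0000
seg 2 [135.1°–306.1°] simple-harmonic, h=-25: θ=256.3° here. β=121.2, B=171. -25/2·(1 − cos(π·0.7088)) = -20.1232 → s = 8.8768

8.8768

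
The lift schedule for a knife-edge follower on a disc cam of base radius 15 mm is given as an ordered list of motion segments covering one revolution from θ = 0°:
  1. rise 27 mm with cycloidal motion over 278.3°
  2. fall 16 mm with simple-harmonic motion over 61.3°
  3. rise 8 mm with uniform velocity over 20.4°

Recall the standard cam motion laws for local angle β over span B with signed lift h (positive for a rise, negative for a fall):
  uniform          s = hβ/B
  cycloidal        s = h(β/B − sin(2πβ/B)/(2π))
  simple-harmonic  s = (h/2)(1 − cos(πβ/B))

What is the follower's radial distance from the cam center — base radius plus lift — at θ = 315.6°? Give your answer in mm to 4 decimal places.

seg 1 [0°–278.3°] cycloidal, h=27: full span → s += 27 → s = 27.0000
seg 2 [278.3°–339.6°] simple-harmonic, h=-16: θ=315.6° here. β=37.3, B=61.3. -16/2·(1 − cos(π·0.6085)) = -10.6740 → s = 16.3260
radial distance = base radius + s = 15 + 16.3260 = 31.3260

31.3260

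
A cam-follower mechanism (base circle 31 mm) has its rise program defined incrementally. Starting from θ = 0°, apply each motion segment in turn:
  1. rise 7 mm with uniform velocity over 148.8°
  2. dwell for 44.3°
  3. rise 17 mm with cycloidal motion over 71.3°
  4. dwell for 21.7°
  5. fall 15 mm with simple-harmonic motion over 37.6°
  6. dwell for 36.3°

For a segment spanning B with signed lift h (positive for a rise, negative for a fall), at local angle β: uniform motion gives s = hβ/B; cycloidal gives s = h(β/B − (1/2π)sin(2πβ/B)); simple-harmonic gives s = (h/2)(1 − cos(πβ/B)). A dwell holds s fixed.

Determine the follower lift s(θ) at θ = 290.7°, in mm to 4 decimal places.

seg 1 [0°–148.8°] uniform, h=7: full span → s += 7 → s = 7.0000
seg 2 [148.8°–193.1°] dwell: s stays 7.0000
seg 3 [193.1°–264.4°] cycloidal, h=17: full span → s += 17 → s = 24.0000
seg 4 [264.4°–286.1°] dwell: s stays 24.0000
seg 5 [286.1°–323.7°] simple-harmonic, h=-15: θ=290.7° here. β=4.6, B=37.6. -15/2·(1 − cos(π·0.1223)) = -0.5472 → s = 23.4528

23.4528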